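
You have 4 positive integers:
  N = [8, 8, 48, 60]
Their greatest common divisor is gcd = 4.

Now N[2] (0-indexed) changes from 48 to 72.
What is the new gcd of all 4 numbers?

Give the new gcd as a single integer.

Numbers: [8, 8, 48, 60], gcd = 4
Change: index 2, 48 -> 72
gcd of the OTHER numbers (without index 2): gcd([8, 8, 60]) = 4
New gcd = gcd(g_others, new_val) = gcd(4, 72) = 4

Answer: 4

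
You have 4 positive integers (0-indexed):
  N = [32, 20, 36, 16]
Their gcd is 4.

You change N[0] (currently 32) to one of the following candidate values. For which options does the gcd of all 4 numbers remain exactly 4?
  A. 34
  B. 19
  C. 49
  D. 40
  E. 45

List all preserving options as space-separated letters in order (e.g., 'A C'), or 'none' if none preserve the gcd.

Old gcd = 4; gcd of others (without N[0]) = 4
New gcd for candidate v: gcd(4, v). Preserves old gcd iff gcd(4, v) = 4.
  Option A: v=34, gcd(4,34)=2 -> changes
  Option B: v=19, gcd(4,19)=1 -> changes
  Option C: v=49, gcd(4,49)=1 -> changes
  Option D: v=40, gcd(4,40)=4 -> preserves
  Option E: v=45, gcd(4,45)=1 -> changes

Answer: D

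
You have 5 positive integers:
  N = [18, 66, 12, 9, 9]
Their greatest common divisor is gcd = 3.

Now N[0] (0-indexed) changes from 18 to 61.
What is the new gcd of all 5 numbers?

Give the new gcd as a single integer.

Numbers: [18, 66, 12, 9, 9], gcd = 3
Change: index 0, 18 -> 61
gcd of the OTHER numbers (without index 0): gcd([66, 12, 9, 9]) = 3
New gcd = gcd(g_others, new_val) = gcd(3, 61) = 1

Answer: 1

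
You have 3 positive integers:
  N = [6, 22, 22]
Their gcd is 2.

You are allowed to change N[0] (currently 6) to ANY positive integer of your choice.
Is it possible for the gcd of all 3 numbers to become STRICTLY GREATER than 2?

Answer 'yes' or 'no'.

Current gcd = 2
gcd of all OTHER numbers (without N[0]=6): gcd([22, 22]) = 22
The new gcd after any change is gcd(22, new_value).
This can be at most 22.
Since 22 > old gcd 2, the gcd CAN increase (e.g., set N[0] = 22).

Answer: yes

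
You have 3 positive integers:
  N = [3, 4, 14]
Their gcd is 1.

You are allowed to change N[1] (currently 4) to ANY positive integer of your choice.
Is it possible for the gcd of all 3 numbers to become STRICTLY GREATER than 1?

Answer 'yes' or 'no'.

Current gcd = 1
gcd of all OTHER numbers (without N[1]=4): gcd([3, 14]) = 1
The new gcd after any change is gcd(1, new_value).
This can be at most 1.
Since 1 = old gcd 1, the gcd can only stay the same or decrease.

Answer: no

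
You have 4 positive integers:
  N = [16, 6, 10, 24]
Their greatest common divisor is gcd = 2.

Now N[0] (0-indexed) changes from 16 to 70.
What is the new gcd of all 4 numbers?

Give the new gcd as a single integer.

Numbers: [16, 6, 10, 24], gcd = 2
Change: index 0, 16 -> 70
gcd of the OTHER numbers (without index 0): gcd([6, 10, 24]) = 2
New gcd = gcd(g_others, new_val) = gcd(2, 70) = 2

Answer: 2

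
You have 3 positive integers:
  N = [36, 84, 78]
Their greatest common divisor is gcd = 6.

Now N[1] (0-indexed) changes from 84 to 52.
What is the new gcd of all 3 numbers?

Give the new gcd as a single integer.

Answer: 2

Derivation:
Numbers: [36, 84, 78], gcd = 6
Change: index 1, 84 -> 52
gcd of the OTHER numbers (without index 1): gcd([36, 78]) = 6
New gcd = gcd(g_others, new_val) = gcd(6, 52) = 2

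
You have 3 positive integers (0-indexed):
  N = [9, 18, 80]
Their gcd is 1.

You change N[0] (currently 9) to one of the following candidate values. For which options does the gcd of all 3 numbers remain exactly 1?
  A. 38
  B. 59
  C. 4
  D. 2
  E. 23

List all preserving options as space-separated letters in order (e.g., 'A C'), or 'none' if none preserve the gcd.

Old gcd = 1; gcd of others (without N[0]) = 2
New gcd for candidate v: gcd(2, v). Preserves old gcd iff gcd(2, v) = 1.
  Option A: v=38, gcd(2,38)=2 -> changes
  Option B: v=59, gcd(2,59)=1 -> preserves
  Option C: v=4, gcd(2,4)=2 -> changes
  Option D: v=2, gcd(2,2)=2 -> changes
  Option E: v=23, gcd(2,23)=1 -> preserves

Answer: B E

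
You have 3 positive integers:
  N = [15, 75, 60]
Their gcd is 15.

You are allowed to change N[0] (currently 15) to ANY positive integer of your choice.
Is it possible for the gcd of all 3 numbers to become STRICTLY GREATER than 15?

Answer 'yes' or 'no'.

Answer: no

Derivation:
Current gcd = 15
gcd of all OTHER numbers (without N[0]=15): gcd([75, 60]) = 15
The new gcd after any change is gcd(15, new_value).
This can be at most 15.
Since 15 = old gcd 15, the gcd can only stay the same or decrease.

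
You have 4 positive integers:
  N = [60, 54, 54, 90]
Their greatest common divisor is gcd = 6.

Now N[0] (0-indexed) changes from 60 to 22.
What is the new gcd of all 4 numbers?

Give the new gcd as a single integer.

Numbers: [60, 54, 54, 90], gcd = 6
Change: index 0, 60 -> 22
gcd of the OTHER numbers (without index 0): gcd([54, 54, 90]) = 18
New gcd = gcd(g_others, new_val) = gcd(18, 22) = 2

Answer: 2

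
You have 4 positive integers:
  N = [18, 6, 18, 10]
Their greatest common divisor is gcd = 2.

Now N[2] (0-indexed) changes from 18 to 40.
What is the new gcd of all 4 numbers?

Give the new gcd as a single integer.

Numbers: [18, 6, 18, 10], gcd = 2
Change: index 2, 18 -> 40
gcd of the OTHER numbers (without index 2): gcd([18, 6, 10]) = 2
New gcd = gcd(g_others, new_val) = gcd(2, 40) = 2

Answer: 2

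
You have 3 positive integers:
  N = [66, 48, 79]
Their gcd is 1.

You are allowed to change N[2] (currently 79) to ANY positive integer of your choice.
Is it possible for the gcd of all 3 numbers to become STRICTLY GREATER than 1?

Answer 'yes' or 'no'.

Current gcd = 1
gcd of all OTHER numbers (without N[2]=79): gcd([66, 48]) = 6
The new gcd after any change is gcd(6, new_value).
This can be at most 6.
Since 6 > old gcd 1, the gcd CAN increase (e.g., set N[2] = 6).

Answer: yes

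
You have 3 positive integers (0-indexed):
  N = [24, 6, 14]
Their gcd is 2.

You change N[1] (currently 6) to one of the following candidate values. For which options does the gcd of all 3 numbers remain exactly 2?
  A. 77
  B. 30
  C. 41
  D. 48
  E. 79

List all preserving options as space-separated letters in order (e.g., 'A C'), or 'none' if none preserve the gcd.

Old gcd = 2; gcd of others (without N[1]) = 2
New gcd for candidate v: gcd(2, v). Preserves old gcd iff gcd(2, v) = 2.
  Option A: v=77, gcd(2,77)=1 -> changes
  Option B: v=30, gcd(2,30)=2 -> preserves
  Option C: v=41, gcd(2,41)=1 -> changes
  Option D: v=48, gcd(2,48)=2 -> preserves
  Option E: v=79, gcd(2,79)=1 -> changes

Answer: B D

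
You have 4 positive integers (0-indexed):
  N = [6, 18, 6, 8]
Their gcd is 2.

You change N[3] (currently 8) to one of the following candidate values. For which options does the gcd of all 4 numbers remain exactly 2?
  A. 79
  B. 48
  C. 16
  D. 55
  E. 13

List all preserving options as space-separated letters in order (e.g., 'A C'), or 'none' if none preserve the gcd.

Answer: C

Derivation:
Old gcd = 2; gcd of others (without N[3]) = 6
New gcd for candidate v: gcd(6, v). Preserves old gcd iff gcd(6, v) = 2.
  Option A: v=79, gcd(6,79)=1 -> changes
  Option B: v=48, gcd(6,48)=6 -> changes
  Option C: v=16, gcd(6,16)=2 -> preserves
  Option D: v=55, gcd(6,55)=1 -> changes
  Option E: v=13, gcd(6,13)=1 -> changes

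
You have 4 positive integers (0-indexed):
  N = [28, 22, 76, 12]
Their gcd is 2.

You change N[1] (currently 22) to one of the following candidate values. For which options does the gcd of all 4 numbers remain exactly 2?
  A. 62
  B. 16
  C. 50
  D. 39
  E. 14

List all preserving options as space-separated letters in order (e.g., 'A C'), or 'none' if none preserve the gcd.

Old gcd = 2; gcd of others (without N[1]) = 4
New gcd for candidate v: gcd(4, v). Preserves old gcd iff gcd(4, v) = 2.
  Option A: v=62, gcd(4,62)=2 -> preserves
  Option B: v=16, gcd(4,16)=4 -> changes
  Option C: v=50, gcd(4,50)=2 -> preserves
  Option D: v=39, gcd(4,39)=1 -> changes
  Option E: v=14, gcd(4,14)=2 -> preserves

Answer: A C E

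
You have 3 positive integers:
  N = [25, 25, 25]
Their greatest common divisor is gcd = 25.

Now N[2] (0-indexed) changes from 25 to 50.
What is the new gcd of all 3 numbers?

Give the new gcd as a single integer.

Answer: 25

Derivation:
Numbers: [25, 25, 25], gcd = 25
Change: index 2, 25 -> 50
gcd of the OTHER numbers (without index 2): gcd([25, 25]) = 25
New gcd = gcd(g_others, new_val) = gcd(25, 50) = 25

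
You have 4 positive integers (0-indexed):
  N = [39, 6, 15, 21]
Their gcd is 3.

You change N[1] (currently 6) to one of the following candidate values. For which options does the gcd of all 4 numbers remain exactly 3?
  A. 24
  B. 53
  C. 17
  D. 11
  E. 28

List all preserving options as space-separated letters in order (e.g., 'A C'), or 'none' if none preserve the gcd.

Answer: A

Derivation:
Old gcd = 3; gcd of others (without N[1]) = 3
New gcd for candidate v: gcd(3, v). Preserves old gcd iff gcd(3, v) = 3.
  Option A: v=24, gcd(3,24)=3 -> preserves
  Option B: v=53, gcd(3,53)=1 -> changes
  Option C: v=17, gcd(3,17)=1 -> changes
  Option D: v=11, gcd(3,11)=1 -> changes
  Option E: v=28, gcd(3,28)=1 -> changes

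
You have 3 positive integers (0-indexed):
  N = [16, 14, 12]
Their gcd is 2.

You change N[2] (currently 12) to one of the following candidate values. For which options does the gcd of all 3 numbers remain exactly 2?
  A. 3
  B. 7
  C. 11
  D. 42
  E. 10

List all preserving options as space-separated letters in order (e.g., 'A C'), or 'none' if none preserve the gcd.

Old gcd = 2; gcd of others (without N[2]) = 2
New gcd for candidate v: gcd(2, v). Preserves old gcd iff gcd(2, v) = 2.
  Option A: v=3, gcd(2,3)=1 -> changes
  Option B: v=7, gcd(2,7)=1 -> changes
  Option C: v=11, gcd(2,11)=1 -> changes
  Option D: v=42, gcd(2,42)=2 -> preserves
  Option E: v=10, gcd(2,10)=2 -> preserves

Answer: D E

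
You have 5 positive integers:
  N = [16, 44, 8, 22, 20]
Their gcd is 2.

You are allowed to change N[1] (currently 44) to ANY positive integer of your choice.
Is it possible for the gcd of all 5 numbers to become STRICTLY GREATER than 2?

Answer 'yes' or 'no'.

Answer: no

Derivation:
Current gcd = 2
gcd of all OTHER numbers (without N[1]=44): gcd([16, 8, 22, 20]) = 2
The new gcd after any change is gcd(2, new_value).
This can be at most 2.
Since 2 = old gcd 2, the gcd can only stay the same or decrease.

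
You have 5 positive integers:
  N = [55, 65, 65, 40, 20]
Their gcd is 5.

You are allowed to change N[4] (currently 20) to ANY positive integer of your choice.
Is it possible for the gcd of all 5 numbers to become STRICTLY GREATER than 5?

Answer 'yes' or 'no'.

Current gcd = 5
gcd of all OTHER numbers (without N[4]=20): gcd([55, 65, 65, 40]) = 5
The new gcd after any change is gcd(5, new_value).
This can be at most 5.
Since 5 = old gcd 5, the gcd can only stay the same or decrease.

Answer: no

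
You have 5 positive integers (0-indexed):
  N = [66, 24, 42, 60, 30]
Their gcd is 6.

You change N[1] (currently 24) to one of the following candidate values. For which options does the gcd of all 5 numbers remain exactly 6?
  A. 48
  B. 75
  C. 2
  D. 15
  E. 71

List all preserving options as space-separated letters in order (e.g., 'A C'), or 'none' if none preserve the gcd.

Old gcd = 6; gcd of others (without N[1]) = 6
New gcd for candidate v: gcd(6, v). Preserves old gcd iff gcd(6, v) = 6.
  Option A: v=48, gcd(6,48)=6 -> preserves
  Option B: v=75, gcd(6,75)=3 -> changes
  Option C: v=2, gcd(6,2)=2 -> changes
  Option D: v=15, gcd(6,15)=3 -> changes
  Option E: v=71, gcd(6,71)=1 -> changes

Answer: A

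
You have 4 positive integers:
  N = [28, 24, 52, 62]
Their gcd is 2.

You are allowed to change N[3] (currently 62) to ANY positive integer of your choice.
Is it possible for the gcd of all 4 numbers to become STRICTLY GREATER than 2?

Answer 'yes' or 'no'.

Current gcd = 2
gcd of all OTHER numbers (without N[3]=62): gcd([28, 24, 52]) = 4
The new gcd after any change is gcd(4, new_value).
This can be at most 4.
Since 4 > old gcd 2, the gcd CAN increase (e.g., set N[3] = 4).

Answer: yes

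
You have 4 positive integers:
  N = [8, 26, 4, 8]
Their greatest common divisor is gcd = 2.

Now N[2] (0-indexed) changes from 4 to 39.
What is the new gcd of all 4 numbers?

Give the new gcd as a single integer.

Answer: 1

Derivation:
Numbers: [8, 26, 4, 8], gcd = 2
Change: index 2, 4 -> 39
gcd of the OTHER numbers (without index 2): gcd([8, 26, 8]) = 2
New gcd = gcd(g_others, new_val) = gcd(2, 39) = 1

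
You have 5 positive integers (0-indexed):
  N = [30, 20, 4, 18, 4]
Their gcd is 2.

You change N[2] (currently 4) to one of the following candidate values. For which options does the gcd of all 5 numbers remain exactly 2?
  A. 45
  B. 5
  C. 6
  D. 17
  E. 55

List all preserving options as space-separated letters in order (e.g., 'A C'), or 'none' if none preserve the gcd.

Old gcd = 2; gcd of others (without N[2]) = 2
New gcd for candidate v: gcd(2, v). Preserves old gcd iff gcd(2, v) = 2.
  Option A: v=45, gcd(2,45)=1 -> changes
  Option B: v=5, gcd(2,5)=1 -> changes
  Option C: v=6, gcd(2,6)=2 -> preserves
  Option D: v=17, gcd(2,17)=1 -> changes
  Option E: v=55, gcd(2,55)=1 -> changes

Answer: C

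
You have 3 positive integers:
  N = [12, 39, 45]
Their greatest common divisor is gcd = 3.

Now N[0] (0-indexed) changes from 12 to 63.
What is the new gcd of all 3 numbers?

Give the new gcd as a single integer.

Answer: 3

Derivation:
Numbers: [12, 39, 45], gcd = 3
Change: index 0, 12 -> 63
gcd of the OTHER numbers (without index 0): gcd([39, 45]) = 3
New gcd = gcd(g_others, new_val) = gcd(3, 63) = 3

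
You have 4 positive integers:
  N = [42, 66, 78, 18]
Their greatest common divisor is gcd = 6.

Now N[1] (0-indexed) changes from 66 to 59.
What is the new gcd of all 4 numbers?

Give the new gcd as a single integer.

Answer: 1

Derivation:
Numbers: [42, 66, 78, 18], gcd = 6
Change: index 1, 66 -> 59
gcd of the OTHER numbers (without index 1): gcd([42, 78, 18]) = 6
New gcd = gcd(g_others, new_val) = gcd(6, 59) = 1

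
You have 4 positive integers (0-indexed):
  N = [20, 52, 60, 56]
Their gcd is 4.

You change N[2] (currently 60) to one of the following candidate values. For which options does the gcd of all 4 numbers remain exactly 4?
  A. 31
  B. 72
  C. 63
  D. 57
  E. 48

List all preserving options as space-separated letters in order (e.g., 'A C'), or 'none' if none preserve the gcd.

Old gcd = 4; gcd of others (without N[2]) = 4
New gcd for candidate v: gcd(4, v). Preserves old gcd iff gcd(4, v) = 4.
  Option A: v=31, gcd(4,31)=1 -> changes
  Option B: v=72, gcd(4,72)=4 -> preserves
  Option C: v=63, gcd(4,63)=1 -> changes
  Option D: v=57, gcd(4,57)=1 -> changes
  Option E: v=48, gcd(4,48)=4 -> preserves

Answer: B E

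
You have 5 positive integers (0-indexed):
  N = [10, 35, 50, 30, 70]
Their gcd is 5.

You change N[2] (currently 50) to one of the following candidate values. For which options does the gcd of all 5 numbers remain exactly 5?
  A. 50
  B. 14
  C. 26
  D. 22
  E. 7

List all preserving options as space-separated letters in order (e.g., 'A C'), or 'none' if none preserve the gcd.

Old gcd = 5; gcd of others (without N[2]) = 5
New gcd for candidate v: gcd(5, v). Preserves old gcd iff gcd(5, v) = 5.
  Option A: v=50, gcd(5,50)=5 -> preserves
  Option B: v=14, gcd(5,14)=1 -> changes
  Option C: v=26, gcd(5,26)=1 -> changes
  Option D: v=22, gcd(5,22)=1 -> changes
  Option E: v=7, gcd(5,7)=1 -> changes

Answer: A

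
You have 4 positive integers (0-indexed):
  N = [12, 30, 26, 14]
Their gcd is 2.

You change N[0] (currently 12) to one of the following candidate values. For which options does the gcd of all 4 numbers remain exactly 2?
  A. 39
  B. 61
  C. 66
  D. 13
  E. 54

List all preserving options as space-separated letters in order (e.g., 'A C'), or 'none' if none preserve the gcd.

Old gcd = 2; gcd of others (without N[0]) = 2
New gcd for candidate v: gcd(2, v). Preserves old gcd iff gcd(2, v) = 2.
  Option A: v=39, gcd(2,39)=1 -> changes
  Option B: v=61, gcd(2,61)=1 -> changes
  Option C: v=66, gcd(2,66)=2 -> preserves
  Option D: v=13, gcd(2,13)=1 -> changes
  Option E: v=54, gcd(2,54)=2 -> preserves

Answer: C E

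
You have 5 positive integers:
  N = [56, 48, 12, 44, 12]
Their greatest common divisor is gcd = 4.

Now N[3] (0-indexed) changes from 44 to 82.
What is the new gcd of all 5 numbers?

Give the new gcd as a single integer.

Answer: 2

Derivation:
Numbers: [56, 48, 12, 44, 12], gcd = 4
Change: index 3, 44 -> 82
gcd of the OTHER numbers (without index 3): gcd([56, 48, 12, 12]) = 4
New gcd = gcd(g_others, new_val) = gcd(4, 82) = 2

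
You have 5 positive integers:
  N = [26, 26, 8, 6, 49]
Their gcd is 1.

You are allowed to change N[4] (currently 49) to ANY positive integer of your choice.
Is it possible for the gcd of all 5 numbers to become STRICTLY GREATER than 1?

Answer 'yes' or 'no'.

Answer: yes

Derivation:
Current gcd = 1
gcd of all OTHER numbers (without N[4]=49): gcd([26, 26, 8, 6]) = 2
The new gcd after any change is gcd(2, new_value).
This can be at most 2.
Since 2 > old gcd 1, the gcd CAN increase (e.g., set N[4] = 2).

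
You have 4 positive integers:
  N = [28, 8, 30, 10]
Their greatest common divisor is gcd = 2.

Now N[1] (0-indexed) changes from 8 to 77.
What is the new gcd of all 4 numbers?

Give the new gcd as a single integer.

Answer: 1

Derivation:
Numbers: [28, 8, 30, 10], gcd = 2
Change: index 1, 8 -> 77
gcd of the OTHER numbers (without index 1): gcd([28, 30, 10]) = 2
New gcd = gcd(g_others, new_val) = gcd(2, 77) = 1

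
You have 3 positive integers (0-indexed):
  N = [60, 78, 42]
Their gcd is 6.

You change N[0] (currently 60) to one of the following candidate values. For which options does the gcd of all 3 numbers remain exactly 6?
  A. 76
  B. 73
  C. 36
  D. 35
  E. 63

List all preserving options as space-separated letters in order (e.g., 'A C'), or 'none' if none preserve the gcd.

Old gcd = 6; gcd of others (without N[0]) = 6
New gcd for candidate v: gcd(6, v). Preserves old gcd iff gcd(6, v) = 6.
  Option A: v=76, gcd(6,76)=2 -> changes
  Option B: v=73, gcd(6,73)=1 -> changes
  Option C: v=36, gcd(6,36)=6 -> preserves
  Option D: v=35, gcd(6,35)=1 -> changes
  Option E: v=63, gcd(6,63)=3 -> changes

Answer: C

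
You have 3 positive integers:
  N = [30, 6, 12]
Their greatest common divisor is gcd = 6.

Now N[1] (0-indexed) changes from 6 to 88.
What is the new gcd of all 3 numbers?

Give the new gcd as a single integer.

Answer: 2

Derivation:
Numbers: [30, 6, 12], gcd = 6
Change: index 1, 6 -> 88
gcd of the OTHER numbers (without index 1): gcd([30, 12]) = 6
New gcd = gcd(g_others, new_val) = gcd(6, 88) = 2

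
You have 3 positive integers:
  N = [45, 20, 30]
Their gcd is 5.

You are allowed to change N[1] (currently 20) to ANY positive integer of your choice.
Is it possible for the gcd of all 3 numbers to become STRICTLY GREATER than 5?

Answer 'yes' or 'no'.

Answer: yes

Derivation:
Current gcd = 5
gcd of all OTHER numbers (without N[1]=20): gcd([45, 30]) = 15
The new gcd after any change is gcd(15, new_value).
This can be at most 15.
Since 15 > old gcd 5, the gcd CAN increase (e.g., set N[1] = 15).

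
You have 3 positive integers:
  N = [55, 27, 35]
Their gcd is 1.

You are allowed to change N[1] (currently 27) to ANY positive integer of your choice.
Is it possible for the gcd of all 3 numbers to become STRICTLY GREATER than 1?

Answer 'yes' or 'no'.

Current gcd = 1
gcd of all OTHER numbers (without N[1]=27): gcd([55, 35]) = 5
The new gcd after any change is gcd(5, new_value).
This can be at most 5.
Since 5 > old gcd 1, the gcd CAN increase (e.g., set N[1] = 5).

Answer: yes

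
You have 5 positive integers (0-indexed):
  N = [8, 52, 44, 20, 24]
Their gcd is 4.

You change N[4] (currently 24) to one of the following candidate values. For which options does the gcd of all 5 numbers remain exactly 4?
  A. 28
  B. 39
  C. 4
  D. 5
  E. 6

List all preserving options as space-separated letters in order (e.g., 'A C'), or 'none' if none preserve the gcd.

Old gcd = 4; gcd of others (without N[4]) = 4
New gcd for candidate v: gcd(4, v). Preserves old gcd iff gcd(4, v) = 4.
  Option A: v=28, gcd(4,28)=4 -> preserves
  Option B: v=39, gcd(4,39)=1 -> changes
  Option C: v=4, gcd(4,4)=4 -> preserves
  Option D: v=5, gcd(4,5)=1 -> changes
  Option E: v=6, gcd(4,6)=2 -> changes

Answer: A C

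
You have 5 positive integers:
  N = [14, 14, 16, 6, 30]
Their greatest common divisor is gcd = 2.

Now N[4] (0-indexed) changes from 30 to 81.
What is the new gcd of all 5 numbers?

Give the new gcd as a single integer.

Numbers: [14, 14, 16, 6, 30], gcd = 2
Change: index 4, 30 -> 81
gcd of the OTHER numbers (without index 4): gcd([14, 14, 16, 6]) = 2
New gcd = gcd(g_others, new_val) = gcd(2, 81) = 1

Answer: 1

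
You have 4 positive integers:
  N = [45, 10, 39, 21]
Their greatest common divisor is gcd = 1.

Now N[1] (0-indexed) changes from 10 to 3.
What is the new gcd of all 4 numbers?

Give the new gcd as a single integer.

Numbers: [45, 10, 39, 21], gcd = 1
Change: index 1, 10 -> 3
gcd of the OTHER numbers (without index 1): gcd([45, 39, 21]) = 3
New gcd = gcd(g_others, new_val) = gcd(3, 3) = 3

Answer: 3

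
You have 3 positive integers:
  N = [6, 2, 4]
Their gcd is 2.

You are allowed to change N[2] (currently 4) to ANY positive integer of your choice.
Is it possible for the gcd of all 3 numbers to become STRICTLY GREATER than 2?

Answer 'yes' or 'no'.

Answer: no

Derivation:
Current gcd = 2
gcd of all OTHER numbers (without N[2]=4): gcd([6, 2]) = 2
The new gcd after any change is gcd(2, new_value).
This can be at most 2.
Since 2 = old gcd 2, the gcd can only stay the same or decrease.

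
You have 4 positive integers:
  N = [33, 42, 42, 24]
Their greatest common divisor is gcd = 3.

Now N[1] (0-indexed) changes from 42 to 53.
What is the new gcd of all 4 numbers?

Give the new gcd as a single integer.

Answer: 1

Derivation:
Numbers: [33, 42, 42, 24], gcd = 3
Change: index 1, 42 -> 53
gcd of the OTHER numbers (without index 1): gcd([33, 42, 24]) = 3
New gcd = gcd(g_others, new_val) = gcd(3, 53) = 1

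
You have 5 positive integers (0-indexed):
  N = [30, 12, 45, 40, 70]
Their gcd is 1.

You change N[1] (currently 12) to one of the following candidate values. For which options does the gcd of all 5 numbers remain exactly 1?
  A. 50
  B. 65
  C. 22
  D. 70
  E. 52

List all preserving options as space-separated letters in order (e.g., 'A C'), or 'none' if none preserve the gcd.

Answer: C E

Derivation:
Old gcd = 1; gcd of others (without N[1]) = 5
New gcd for candidate v: gcd(5, v). Preserves old gcd iff gcd(5, v) = 1.
  Option A: v=50, gcd(5,50)=5 -> changes
  Option B: v=65, gcd(5,65)=5 -> changes
  Option C: v=22, gcd(5,22)=1 -> preserves
  Option D: v=70, gcd(5,70)=5 -> changes
  Option E: v=52, gcd(5,52)=1 -> preserves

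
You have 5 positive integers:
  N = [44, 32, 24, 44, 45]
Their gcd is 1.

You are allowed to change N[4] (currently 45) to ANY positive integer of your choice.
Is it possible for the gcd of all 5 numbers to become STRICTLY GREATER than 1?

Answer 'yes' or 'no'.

Current gcd = 1
gcd of all OTHER numbers (without N[4]=45): gcd([44, 32, 24, 44]) = 4
The new gcd after any change is gcd(4, new_value).
This can be at most 4.
Since 4 > old gcd 1, the gcd CAN increase (e.g., set N[4] = 4).

Answer: yes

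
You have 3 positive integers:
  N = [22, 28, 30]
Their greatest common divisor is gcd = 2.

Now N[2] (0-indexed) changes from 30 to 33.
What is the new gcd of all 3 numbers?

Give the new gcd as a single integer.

Answer: 1

Derivation:
Numbers: [22, 28, 30], gcd = 2
Change: index 2, 30 -> 33
gcd of the OTHER numbers (without index 2): gcd([22, 28]) = 2
New gcd = gcd(g_others, new_val) = gcd(2, 33) = 1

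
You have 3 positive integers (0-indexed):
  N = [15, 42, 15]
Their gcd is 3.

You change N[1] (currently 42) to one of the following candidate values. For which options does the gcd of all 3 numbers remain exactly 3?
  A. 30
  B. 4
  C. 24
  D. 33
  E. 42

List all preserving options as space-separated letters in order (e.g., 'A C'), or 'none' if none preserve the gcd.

Old gcd = 3; gcd of others (without N[1]) = 15
New gcd for candidate v: gcd(15, v). Preserves old gcd iff gcd(15, v) = 3.
  Option A: v=30, gcd(15,30)=15 -> changes
  Option B: v=4, gcd(15,4)=1 -> changes
  Option C: v=24, gcd(15,24)=3 -> preserves
  Option D: v=33, gcd(15,33)=3 -> preserves
  Option E: v=42, gcd(15,42)=3 -> preserves

Answer: C D E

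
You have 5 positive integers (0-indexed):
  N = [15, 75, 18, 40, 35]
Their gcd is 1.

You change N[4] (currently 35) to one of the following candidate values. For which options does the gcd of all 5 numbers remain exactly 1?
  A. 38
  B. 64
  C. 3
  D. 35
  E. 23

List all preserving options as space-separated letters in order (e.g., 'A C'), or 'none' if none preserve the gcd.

Answer: A B C D E

Derivation:
Old gcd = 1; gcd of others (without N[4]) = 1
New gcd for candidate v: gcd(1, v). Preserves old gcd iff gcd(1, v) = 1.
  Option A: v=38, gcd(1,38)=1 -> preserves
  Option B: v=64, gcd(1,64)=1 -> preserves
  Option C: v=3, gcd(1,3)=1 -> preserves
  Option D: v=35, gcd(1,35)=1 -> preserves
  Option E: v=23, gcd(1,23)=1 -> preserves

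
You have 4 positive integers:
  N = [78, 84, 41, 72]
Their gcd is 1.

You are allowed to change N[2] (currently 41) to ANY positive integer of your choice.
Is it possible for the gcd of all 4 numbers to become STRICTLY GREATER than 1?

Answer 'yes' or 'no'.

Answer: yes

Derivation:
Current gcd = 1
gcd of all OTHER numbers (without N[2]=41): gcd([78, 84, 72]) = 6
The new gcd after any change is gcd(6, new_value).
This can be at most 6.
Since 6 > old gcd 1, the gcd CAN increase (e.g., set N[2] = 6).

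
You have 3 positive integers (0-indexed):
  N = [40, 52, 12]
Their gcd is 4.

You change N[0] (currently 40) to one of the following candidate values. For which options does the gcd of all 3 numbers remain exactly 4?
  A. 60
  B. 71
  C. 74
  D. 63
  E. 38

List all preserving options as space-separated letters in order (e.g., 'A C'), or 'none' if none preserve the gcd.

Answer: A

Derivation:
Old gcd = 4; gcd of others (without N[0]) = 4
New gcd for candidate v: gcd(4, v). Preserves old gcd iff gcd(4, v) = 4.
  Option A: v=60, gcd(4,60)=4 -> preserves
  Option B: v=71, gcd(4,71)=1 -> changes
  Option C: v=74, gcd(4,74)=2 -> changes
  Option D: v=63, gcd(4,63)=1 -> changes
  Option E: v=38, gcd(4,38)=2 -> changes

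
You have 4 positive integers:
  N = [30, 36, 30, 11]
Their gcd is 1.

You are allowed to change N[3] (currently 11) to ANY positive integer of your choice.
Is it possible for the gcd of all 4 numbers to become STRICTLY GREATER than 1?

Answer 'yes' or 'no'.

Current gcd = 1
gcd of all OTHER numbers (without N[3]=11): gcd([30, 36, 30]) = 6
The new gcd after any change is gcd(6, new_value).
This can be at most 6.
Since 6 > old gcd 1, the gcd CAN increase (e.g., set N[3] = 6).

Answer: yes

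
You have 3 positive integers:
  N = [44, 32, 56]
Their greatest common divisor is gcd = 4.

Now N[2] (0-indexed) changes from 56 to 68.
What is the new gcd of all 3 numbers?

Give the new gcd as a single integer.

Numbers: [44, 32, 56], gcd = 4
Change: index 2, 56 -> 68
gcd of the OTHER numbers (without index 2): gcd([44, 32]) = 4
New gcd = gcd(g_others, new_val) = gcd(4, 68) = 4

Answer: 4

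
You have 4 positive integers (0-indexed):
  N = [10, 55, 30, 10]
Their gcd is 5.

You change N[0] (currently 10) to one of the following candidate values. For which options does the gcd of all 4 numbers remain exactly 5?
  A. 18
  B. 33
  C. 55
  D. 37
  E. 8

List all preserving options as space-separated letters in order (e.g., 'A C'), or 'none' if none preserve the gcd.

Answer: C

Derivation:
Old gcd = 5; gcd of others (without N[0]) = 5
New gcd for candidate v: gcd(5, v). Preserves old gcd iff gcd(5, v) = 5.
  Option A: v=18, gcd(5,18)=1 -> changes
  Option B: v=33, gcd(5,33)=1 -> changes
  Option C: v=55, gcd(5,55)=5 -> preserves
  Option D: v=37, gcd(5,37)=1 -> changes
  Option E: v=8, gcd(5,8)=1 -> changes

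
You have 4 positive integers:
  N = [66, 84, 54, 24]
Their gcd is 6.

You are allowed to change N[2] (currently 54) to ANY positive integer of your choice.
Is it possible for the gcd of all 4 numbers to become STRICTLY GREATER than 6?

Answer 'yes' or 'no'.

Answer: no

Derivation:
Current gcd = 6
gcd of all OTHER numbers (without N[2]=54): gcd([66, 84, 24]) = 6
The new gcd after any change is gcd(6, new_value).
This can be at most 6.
Since 6 = old gcd 6, the gcd can only stay the same or decrease.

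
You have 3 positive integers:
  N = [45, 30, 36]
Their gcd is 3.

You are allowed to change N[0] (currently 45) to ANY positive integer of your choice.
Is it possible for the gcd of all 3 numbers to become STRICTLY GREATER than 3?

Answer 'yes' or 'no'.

Answer: yes

Derivation:
Current gcd = 3
gcd of all OTHER numbers (without N[0]=45): gcd([30, 36]) = 6
The new gcd after any change is gcd(6, new_value).
This can be at most 6.
Since 6 > old gcd 3, the gcd CAN increase (e.g., set N[0] = 6).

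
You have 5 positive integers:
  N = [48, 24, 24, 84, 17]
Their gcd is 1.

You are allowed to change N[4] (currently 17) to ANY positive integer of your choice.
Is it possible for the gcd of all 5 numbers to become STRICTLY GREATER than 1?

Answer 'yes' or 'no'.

Current gcd = 1
gcd of all OTHER numbers (without N[4]=17): gcd([48, 24, 24, 84]) = 12
The new gcd after any change is gcd(12, new_value).
This can be at most 12.
Since 12 > old gcd 1, the gcd CAN increase (e.g., set N[4] = 12).

Answer: yes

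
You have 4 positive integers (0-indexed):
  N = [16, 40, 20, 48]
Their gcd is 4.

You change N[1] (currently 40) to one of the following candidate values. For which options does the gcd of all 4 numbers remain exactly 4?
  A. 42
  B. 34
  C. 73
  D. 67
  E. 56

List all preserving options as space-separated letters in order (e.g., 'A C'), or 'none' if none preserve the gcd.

Old gcd = 4; gcd of others (without N[1]) = 4
New gcd for candidate v: gcd(4, v). Preserves old gcd iff gcd(4, v) = 4.
  Option A: v=42, gcd(4,42)=2 -> changes
  Option B: v=34, gcd(4,34)=2 -> changes
  Option C: v=73, gcd(4,73)=1 -> changes
  Option D: v=67, gcd(4,67)=1 -> changes
  Option E: v=56, gcd(4,56)=4 -> preserves

Answer: E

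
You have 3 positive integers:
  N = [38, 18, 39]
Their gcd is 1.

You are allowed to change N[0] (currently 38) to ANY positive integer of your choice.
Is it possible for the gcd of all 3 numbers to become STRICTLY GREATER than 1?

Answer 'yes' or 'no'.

Answer: yes

Derivation:
Current gcd = 1
gcd of all OTHER numbers (without N[0]=38): gcd([18, 39]) = 3
The new gcd after any change is gcd(3, new_value).
This can be at most 3.
Since 3 > old gcd 1, the gcd CAN increase (e.g., set N[0] = 3).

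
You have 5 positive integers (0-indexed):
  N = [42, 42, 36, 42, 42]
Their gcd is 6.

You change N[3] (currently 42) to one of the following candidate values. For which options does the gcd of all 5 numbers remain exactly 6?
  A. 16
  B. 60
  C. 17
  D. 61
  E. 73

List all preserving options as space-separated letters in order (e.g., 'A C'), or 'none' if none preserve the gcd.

Answer: B

Derivation:
Old gcd = 6; gcd of others (without N[3]) = 6
New gcd for candidate v: gcd(6, v). Preserves old gcd iff gcd(6, v) = 6.
  Option A: v=16, gcd(6,16)=2 -> changes
  Option B: v=60, gcd(6,60)=6 -> preserves
  Option C: v=17, gcd(6,17)=1 -> changes
  Option D: v=61, gcd(6,61)=1 -> changes
  Option E: v=73, gcd(6,73)=1 -> changes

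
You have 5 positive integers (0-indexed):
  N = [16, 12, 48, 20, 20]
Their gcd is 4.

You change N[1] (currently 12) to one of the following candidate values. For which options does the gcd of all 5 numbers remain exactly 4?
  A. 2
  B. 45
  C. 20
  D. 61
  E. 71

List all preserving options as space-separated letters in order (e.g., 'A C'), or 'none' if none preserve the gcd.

Old gcd = 4; gcd of others (without N[1]) = 4
New gcd for candidate v: gcd(4, v). Preserves old gcd iff gcd(4, v) = 4.
  Option A: v=2, gcd(4,2)=2 -> changes
  Option B: v=45, gcd(4,45)=1 -> changes
  Option C: v=20, gcd(4,20)=4 -> preserves
  Option D: v=61, gcd(4,61)=1 -> changes
  Option E: v=71, gcd(4,71)=1 -> changes

Answer: C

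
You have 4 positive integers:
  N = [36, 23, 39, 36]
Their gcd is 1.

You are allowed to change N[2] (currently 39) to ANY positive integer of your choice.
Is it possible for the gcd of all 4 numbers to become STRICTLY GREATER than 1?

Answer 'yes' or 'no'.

Answer: no

Derivation:
Current gcd = 1
gcd of all OTHER numbers (without N[2]=39): gcd([36, 23, 36]) = 1
The new gcd after any change is gcd(1, new_value).
This can be at most 1.
Since 1 = old gcd 1, the gcd can only stay the same or decrease.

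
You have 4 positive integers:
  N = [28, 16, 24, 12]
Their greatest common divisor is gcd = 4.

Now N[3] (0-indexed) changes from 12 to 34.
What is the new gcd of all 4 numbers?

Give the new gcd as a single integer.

Answer: 2

Derivation:
Numbers: [28, 16, 24, 12], gcd = 4
Change: index 3, 12 -> 34
gcd of the OTHER numbers (without index 3): gcd([28, 16, 24]) = 4
New gcd = gcd(g_others, new_val) = gcd(4, 34) = 2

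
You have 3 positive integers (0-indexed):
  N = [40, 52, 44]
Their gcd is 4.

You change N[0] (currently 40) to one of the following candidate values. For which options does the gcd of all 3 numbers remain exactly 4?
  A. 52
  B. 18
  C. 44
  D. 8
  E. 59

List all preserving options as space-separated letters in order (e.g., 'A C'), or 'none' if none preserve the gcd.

Answer: A C D

Derivation:
Old gcd = 4; gcd of others (without N[0]) = 4
New gcd for candidate v: gcd(4, v). Preserves old gcd iff gcd(4, v) = 4.
  Option A: v=52, gcd(4,52)=4 -> preserves
  Option B: v=18, gcd(4,18)=2 -> changes
  Option C: v=44, gcd(4,44)=4 -> preserves
  Option D: v=8, gcd(4,8)=4 -> preserves
  Option E: v=59, gcd(4,59)=1 -> changes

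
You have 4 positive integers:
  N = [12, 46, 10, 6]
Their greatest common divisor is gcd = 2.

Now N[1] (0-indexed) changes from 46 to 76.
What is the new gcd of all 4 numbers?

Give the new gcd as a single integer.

Answer: 2

Derivation:
Numbers: [12, 46, 10, 6], gcd = 2
Change: index 1, 46 -> 76
gcd of the OTHER numbers (without index 1): gcd([12, 10, 6]) = 2
New gcd = gcd(g_others, new_val) = gcd(2, 76) = 2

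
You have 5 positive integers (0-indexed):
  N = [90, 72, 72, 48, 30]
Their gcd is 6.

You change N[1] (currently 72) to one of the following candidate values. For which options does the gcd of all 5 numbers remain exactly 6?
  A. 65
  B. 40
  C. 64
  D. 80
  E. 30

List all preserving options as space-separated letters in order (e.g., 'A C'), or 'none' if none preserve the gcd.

Answer: E

Derivation:
Old gcd = 6; gcd of others (without N[1]) = 6
New gcd for candidate v: gcd(6, v). Preserves old gcd iff gcd(6, v) = 6.
  Option A: v=65, gcd(6,65)=1 -> changes
  Option B: v=40, gcd(6,40)=2 -> changes
  Option C: v=64, gcd(6,64)=2 -> changes
  Option D: v=80, gcd(6,80)=2 -> changes
  Option E: v=30, gcd(6,30)=6 -> preserves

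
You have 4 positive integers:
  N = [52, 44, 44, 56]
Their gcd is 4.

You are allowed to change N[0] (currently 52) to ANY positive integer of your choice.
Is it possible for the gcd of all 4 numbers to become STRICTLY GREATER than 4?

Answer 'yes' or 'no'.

Answer: no

Derivation:
Current gcd = 4
gcd of all OTHER numbers (without N[0]=52): gcd([44, 44, 56]) = 4
The new gcd after any change is gcd(4, new_value).
This can be at most 4.
Since 4 = old gcd 4, the gcd can only stay the same or decrease.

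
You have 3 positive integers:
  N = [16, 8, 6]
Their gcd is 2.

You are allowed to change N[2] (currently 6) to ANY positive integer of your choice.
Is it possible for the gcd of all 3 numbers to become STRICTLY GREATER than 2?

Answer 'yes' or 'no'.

Current gcd = 2
gcd of all OTHER numbers (without N[2]=6): gcd([16, 8]) = 8
The new gcd after any change is gcd(8, new_value).
This can be at most 8.
Since 8 > old gcd 2, the gcd CAN increase (e.g., set N[2] = 8).

Answer: yes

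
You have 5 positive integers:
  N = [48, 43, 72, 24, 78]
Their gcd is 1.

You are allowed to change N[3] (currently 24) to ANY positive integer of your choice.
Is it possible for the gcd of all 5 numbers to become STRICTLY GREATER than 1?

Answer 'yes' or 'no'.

Answer: no

Derivation:
Current gcd = 1
gcd of all OTHER numbers (without N[3]=24): gcd([48, 43, 72, 78]) = 1
The new gcd after any change is gcd(1, new_value).
This can be at most 1.
Since 1 = old gcd 1, the gcd can only stay the same or decrease.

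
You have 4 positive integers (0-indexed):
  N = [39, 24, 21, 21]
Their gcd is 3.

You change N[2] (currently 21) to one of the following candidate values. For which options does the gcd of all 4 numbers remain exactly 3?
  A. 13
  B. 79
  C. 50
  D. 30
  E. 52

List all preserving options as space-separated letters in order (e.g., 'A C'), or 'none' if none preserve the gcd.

Answer: D

Derivation:
Old gcd = 3; gcd of others (without N[2]) = 3
New gcd for candidate v: gcd(3, v). Preserves old gcd iff gcd(3, v) = 3.
  Option A: v=13, gcd(3,13)=1 -> changes
  Option B: v=79, gcd(3,79)=1 -> changes
  Option C: v=50, gcd(3,50)=1 -> changes
  Option D: v=30, gcd(3,30)=3 -> preserves
  Option E: v=52, gcd(3,52)=1 -> changes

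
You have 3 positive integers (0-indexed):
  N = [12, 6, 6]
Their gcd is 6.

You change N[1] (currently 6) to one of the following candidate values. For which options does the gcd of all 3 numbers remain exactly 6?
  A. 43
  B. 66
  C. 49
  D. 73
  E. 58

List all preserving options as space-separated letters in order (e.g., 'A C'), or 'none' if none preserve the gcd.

Answer: B

Derivation:
Old gcd = 6; gcd of others (without N[1]) = 6
New gcd for candidate v: gcd(6, v). Preserves old gcd iff gcd(6, v) = 6.
  Option A: v=43, gcd(6,43)=1 -> changes
  Option B: v=66, gcd(6,66)=6 -> preserves
  Option C: v=49, gcd(6,49)=1 -> changes
  Option D: v=73, gcd(6,73)=1 -> changes
  Option E: v=58, gcd(6,58)=2 -> changes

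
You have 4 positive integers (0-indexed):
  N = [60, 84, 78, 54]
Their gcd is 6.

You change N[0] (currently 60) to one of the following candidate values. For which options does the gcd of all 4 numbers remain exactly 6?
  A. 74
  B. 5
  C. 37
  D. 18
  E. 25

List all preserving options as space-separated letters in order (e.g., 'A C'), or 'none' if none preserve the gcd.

Answer: D

Derivation:
Old gcd = 6; gcd of others (without N[0]) = 6
New gcd for candidate v: gcd(6, v). Preserves old gcd iff gcd(6, v) = 6.
  Option A: v=74, gcd(6,74)=2 -> changes
  Option B: v=5, gcd(6,5)=1 -> changes
  Option C: v=37, gcd(6,37)=1 -> changes
  Option D: v=18, gcd(6,18)=6 -> preserves
  Option E: v=25, gcd(6,25)=1 -> changes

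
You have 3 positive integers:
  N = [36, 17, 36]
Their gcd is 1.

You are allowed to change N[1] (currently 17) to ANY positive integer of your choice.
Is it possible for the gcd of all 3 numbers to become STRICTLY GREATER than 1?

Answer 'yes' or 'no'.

Answer: yes

Derivation:
Current gcd = 1
gcd of all OTHER numbers (without N[1]=17): gcd([36, 36]) = 36
The new gcd after any change is gcd(36, new_value).
This can be at most 36.
Since 36 > old gcd 1, the gcd CAN increase (e.g., set N[1] = 36).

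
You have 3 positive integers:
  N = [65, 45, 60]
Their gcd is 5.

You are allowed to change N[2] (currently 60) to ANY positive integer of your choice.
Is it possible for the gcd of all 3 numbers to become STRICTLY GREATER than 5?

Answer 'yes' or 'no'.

Current gcd = 5
gcd of all OTHER numbers (without N[2]=60): gcd([65, 45]) = 5
The new gcd after any change is gcd(5, new_value).
This can be at most 5.
Since 5 = old gcd 5, the gcd can only stay the same or decrease.

Answer: no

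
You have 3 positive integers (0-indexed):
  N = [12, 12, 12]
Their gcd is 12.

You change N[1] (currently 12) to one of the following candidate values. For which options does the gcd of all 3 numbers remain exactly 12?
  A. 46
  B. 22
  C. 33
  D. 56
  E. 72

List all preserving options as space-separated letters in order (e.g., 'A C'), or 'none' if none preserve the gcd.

Answer: E

Derivation:
Old gcd = 12; gcd of others (without N[1]) = 12
New gcd for candidate v: gcd(12, v). Preserves old gcd iff gcd(12, v) = 12.
  Option A: v=46, gcd(12,46)=2 -> changes
  Option B: v=22, gcd(12,22)=2 -> changes
  Option C: v=33, gcd(12,33)=3 -> changes
  Option D: v=56, gcd(12,56)=4 -> changes
  Option E: v=72, gcd(12,72)=12 -> preserves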